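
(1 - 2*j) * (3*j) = -6*j^2 + 3*j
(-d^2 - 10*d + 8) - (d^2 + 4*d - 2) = -2*d^2 - 14*d + 10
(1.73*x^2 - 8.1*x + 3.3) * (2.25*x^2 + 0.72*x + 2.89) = 3.8925*x^4 - 16.9794*x^3 + 6.5927*x^2 - 21.033*x + 9.537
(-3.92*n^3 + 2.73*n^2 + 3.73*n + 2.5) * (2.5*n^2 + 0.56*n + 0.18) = -9.8*n^5 + 4.6298*n^4 + 10.1482*n^3 + 8.8302*n^2 + 2.0714*n + 0.45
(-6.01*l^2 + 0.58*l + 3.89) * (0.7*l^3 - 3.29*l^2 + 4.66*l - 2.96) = -4.207*l^5 + 20.1789*l^4 - 27.1918*l^3 + 7.6943*l^2 + 16.4106*l - 11.5144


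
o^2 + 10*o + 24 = (o + 4)*(o + 6)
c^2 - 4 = (c - 2)*(c + 2)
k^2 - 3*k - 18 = (k - 6)*(k + 3)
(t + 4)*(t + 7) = t^2 + 11*t + 28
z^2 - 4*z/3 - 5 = (z - 3)*(z + 5/3)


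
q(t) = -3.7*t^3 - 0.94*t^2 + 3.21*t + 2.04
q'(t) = -11.1*t^2 - 1.88*t + 3.21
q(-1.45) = 6.69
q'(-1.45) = -17.40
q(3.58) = -168.28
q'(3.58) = -145.78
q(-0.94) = 1.27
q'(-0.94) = -4.83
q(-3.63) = 154.98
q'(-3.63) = -136.23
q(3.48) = -154.11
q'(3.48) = -137.76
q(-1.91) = 18.26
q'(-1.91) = -33.69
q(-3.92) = 197.89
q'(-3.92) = -159.99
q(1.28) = -3.15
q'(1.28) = -17.38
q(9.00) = -2742.51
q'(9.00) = -912.81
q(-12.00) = 6221.76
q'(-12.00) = -1572.63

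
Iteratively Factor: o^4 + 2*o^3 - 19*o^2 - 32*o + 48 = (o - 4)*(o^3 + 6*o^2 + 5*o - 12) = (o - 4)*(o + 3)*(o^2 + 3*o - 4) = (o - 4)*(o + 3)*(o + 4)*(o - 1)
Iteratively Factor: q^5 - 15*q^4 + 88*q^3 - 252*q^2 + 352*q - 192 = (q - 2)*(q^4 - 13*q^3 + 62*q^2 - 128*q + 96) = (q - 4)*(q - 2)*(q^3 - 9*q^2 + 26*q - 24) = (q - 4)*(q - 2)^2*(q^2 - 7*q + 12) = (q - 4)^2*(q - 2)^2*(q - 3)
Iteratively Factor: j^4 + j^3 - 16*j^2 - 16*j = (j + 1)*(j^3 - 16*j) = j*(j + 1)*(j^2 - 16) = j*(j + 1)*(j + 4)*(j - 4)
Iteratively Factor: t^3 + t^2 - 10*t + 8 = (t - 2)*(t^2 + 3*t - 4) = (t - 2)*(t - 1)*(t + 4)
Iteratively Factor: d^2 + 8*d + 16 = (d + 4)*(d + 4)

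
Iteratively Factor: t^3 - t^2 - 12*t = (t - 4)*(t^2 + 3*t) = (t - 4)*(t + 3)*(t)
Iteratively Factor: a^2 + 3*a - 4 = (a - 1)*(a + 4)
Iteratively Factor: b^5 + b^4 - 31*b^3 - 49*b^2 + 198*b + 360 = (b + 2)*(b^4 - b^3 - 29*b^2 + 9*b + 180) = (b - 5)*(b + 2)*(b^3 + 4*b^2 - 9*b - 36) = (b - 5)*(b + 2)*(b + 3)*(b^2 + b - 12) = (b - 5)*(b - 3)*(b + 2)*(b + 3)*(b + 4)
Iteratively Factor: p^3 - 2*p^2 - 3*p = (p)*(p^2 - 2*p - 3) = p*(p - 3)*(p + 1)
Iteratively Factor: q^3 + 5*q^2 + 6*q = (q + 2)*(q^2 + 3*q) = q*(q + 2)*(q + 3)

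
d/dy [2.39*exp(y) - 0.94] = 2.39*exp(y)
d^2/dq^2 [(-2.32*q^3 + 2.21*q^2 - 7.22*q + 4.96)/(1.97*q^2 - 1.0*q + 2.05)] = (-33.234156*q^3 + 90.481074*q^2 + 57.82182*q - 41.16887)/(7.645373*q^6 - 11.6427*q^5 + 29.777535*q^4 - 25.231*q^3 + 30.986775*q^2 - 12.6075*q + 8.615125)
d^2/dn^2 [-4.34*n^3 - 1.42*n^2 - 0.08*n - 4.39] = -26.04*n - 2.84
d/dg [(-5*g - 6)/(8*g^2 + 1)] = (40*g^2 + 96*g - 5)/(64*g^4 + 16*g^2 + 1)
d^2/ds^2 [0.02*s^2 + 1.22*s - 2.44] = 0.0400000000000000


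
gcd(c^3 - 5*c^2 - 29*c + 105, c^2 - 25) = c + 5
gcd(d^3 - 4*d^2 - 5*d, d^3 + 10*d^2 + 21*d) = d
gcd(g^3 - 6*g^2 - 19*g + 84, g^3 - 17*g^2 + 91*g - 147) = g^2 - 10*g + 21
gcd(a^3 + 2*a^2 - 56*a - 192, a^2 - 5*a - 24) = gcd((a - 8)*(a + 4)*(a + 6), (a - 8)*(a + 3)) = a - 8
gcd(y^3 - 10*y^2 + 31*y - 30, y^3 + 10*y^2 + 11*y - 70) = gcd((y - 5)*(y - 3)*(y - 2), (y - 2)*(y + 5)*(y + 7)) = y - 2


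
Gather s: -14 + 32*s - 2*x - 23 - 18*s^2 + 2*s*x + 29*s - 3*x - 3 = -18*s^2 + s*(2*x + 61) - 5*x - 40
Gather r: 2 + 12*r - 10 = 12*r - 8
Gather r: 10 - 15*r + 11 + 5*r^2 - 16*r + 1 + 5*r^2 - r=10*r^2 - 32*r + 22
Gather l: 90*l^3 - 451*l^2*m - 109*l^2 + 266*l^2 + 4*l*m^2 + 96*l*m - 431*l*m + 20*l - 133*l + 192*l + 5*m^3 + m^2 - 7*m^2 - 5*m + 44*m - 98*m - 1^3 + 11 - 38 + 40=90*l^3 + l^2*(157 - 451*m) + l*(4*m^2 - 335*m + 79) + 5*m^3 - 6*m^2 - 59*m + 12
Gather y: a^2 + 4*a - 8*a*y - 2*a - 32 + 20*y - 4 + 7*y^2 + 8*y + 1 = a^2 + 2*a + 7*y^2 + y*(28 - 8*a) - 35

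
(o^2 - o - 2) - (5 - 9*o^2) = 10*o^2 - o - 7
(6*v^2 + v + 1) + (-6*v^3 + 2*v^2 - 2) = -6*v^3 + 8*v^2 + v - 1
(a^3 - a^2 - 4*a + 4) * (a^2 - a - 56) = a^5 - 2*a^4 - 59*a^3 + 64*a^2 + 220*a - 224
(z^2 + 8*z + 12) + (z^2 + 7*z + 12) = 2*z^2 + 15*z + 24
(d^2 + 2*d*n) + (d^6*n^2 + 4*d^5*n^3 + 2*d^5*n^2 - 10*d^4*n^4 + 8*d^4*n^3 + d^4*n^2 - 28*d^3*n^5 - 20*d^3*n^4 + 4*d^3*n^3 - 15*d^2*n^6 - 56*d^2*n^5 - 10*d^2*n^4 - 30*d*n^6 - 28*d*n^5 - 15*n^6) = d^6*n^2 + 4*d^5*n^3 + 2*d^5*n^2 - 10*d^4*n^4 + 8*d^4*n^3 + d^4*n^2 - 28*d^3*n^5 - 20*d^3*n^4 + 4*d^3*n^3 - 15*d^2*n^6 - 56*d^2*n^5 - 10*d^2*n^4 + d^2 - 30*d*n^6 - 28*d*n^5 + 2*d*n - 15*n^6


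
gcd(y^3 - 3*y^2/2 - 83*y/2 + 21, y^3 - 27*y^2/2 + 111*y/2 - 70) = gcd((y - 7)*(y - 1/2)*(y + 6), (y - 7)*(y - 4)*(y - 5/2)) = y - 7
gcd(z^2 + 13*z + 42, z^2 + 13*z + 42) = z^2 + 13*z + 42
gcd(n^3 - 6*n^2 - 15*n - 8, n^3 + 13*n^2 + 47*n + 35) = n + 1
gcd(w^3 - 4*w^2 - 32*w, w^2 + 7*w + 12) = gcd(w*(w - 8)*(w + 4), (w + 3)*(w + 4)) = w + 4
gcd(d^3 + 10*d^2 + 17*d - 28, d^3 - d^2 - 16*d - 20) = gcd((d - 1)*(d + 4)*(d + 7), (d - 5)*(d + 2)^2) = 1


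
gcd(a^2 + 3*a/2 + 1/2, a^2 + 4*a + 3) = a + 1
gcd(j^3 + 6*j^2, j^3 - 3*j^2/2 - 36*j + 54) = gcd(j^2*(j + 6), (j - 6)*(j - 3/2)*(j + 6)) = j + 6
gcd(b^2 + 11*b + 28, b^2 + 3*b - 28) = b + 7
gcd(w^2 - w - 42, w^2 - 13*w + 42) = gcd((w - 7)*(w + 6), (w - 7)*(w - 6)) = w - 7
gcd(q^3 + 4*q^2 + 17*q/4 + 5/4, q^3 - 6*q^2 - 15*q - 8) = q + 1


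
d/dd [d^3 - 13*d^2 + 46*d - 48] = 3*d^2 - 26*d + 46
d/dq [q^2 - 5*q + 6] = 2*q - 5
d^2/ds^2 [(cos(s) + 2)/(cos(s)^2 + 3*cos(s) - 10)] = (-9*(1 - cos(2*s))^2*cos(s)/4 - 5*(1 - cos(2*s))^2/4 - 241*cos(s)/2 - 63*cos(2*s) - 21*cos(3*s) + cos(5*s)/2 + 78)/((cos(s) - 2)^3*(cos(s) + 5)^3)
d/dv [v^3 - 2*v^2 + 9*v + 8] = 3*v^2 - 4*v + 9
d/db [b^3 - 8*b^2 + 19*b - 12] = 3*b^2 - 16*b + 19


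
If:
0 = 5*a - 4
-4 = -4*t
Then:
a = 4/5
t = 1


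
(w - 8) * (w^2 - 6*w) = w^3 - 14*w^2 + 48*w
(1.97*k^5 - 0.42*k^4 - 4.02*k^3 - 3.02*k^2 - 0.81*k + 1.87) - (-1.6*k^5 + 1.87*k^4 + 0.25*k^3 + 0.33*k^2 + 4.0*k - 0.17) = 3.57*k^5 - 2.29*k^4 - 4.27*k^3 - 3.35*k^2 - 4.81*k + 2.04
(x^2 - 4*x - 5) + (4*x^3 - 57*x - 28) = 4*x^3 + x^2 - 61*x - 33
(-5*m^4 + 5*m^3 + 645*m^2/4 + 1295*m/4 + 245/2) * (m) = -5*m^5 + 5*m^4 + 645*m^3/4 + 1295*m^2/4 + 245*m/2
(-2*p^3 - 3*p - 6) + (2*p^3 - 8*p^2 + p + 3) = -8*p^2 - 2*p - 3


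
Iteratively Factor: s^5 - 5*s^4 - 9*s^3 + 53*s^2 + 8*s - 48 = (s - 4)*(s^4 - s^3 - 13*s^2 + s + 12) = (s - 4)*(s + 3)*(s^3 - 4*s^2 - s + 4) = (s - 4)^2*(s + 3)*(s^2 - 1) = (s - 4)^2*(s + 1)*(s + 3)*(s - 1)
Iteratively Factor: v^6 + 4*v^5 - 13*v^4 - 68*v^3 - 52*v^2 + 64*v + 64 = (v + 2)*(v^5 + 2*v^4 - 17*v^3 - 34*v^2 + 16*v + 32) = (v - 4)*(v + 2)*(v^4 + 6*v^3 + 7*v^2 - 6*v - 8) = (v - 4)*(v + 2)*(v + 4)*(v^3 + 2*v^2 - v - 2) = (v - 4)*(v + 1)*(v + 2)*(v + 4)*(v^2 + v - 2) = (v - 4)*(v - 1)*(v + 1)*(v + 2)*(v + 4)*(v + 2)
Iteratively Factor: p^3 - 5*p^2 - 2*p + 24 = (p + 2)*(p^2 - 7*p + 12) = (p - 4)*(p + 2)*(p - 3)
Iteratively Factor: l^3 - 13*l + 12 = (l - 3)*(l^2 + 3*l - 4) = (l - 3)*(l + 4)*(l - 1)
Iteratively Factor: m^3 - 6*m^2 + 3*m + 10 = (m + 1)*(m^2 - 7*m + 10) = (m - 2)*(m + 1)*(m - 5)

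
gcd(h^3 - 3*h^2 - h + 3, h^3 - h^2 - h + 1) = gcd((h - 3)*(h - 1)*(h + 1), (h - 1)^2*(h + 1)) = h^2 - 1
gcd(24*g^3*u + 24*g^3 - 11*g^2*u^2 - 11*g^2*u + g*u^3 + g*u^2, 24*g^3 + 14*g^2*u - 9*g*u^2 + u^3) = 1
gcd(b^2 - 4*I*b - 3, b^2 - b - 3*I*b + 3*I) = b - 3*I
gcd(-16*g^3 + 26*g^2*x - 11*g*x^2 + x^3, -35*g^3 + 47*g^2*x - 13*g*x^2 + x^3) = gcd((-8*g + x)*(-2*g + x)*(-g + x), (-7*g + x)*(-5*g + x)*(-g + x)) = -g + x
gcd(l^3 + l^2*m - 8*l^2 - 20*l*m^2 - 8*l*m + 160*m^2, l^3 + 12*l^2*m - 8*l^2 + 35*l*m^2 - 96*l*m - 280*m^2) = l^2 + 5*l*m - 8*l - 40*m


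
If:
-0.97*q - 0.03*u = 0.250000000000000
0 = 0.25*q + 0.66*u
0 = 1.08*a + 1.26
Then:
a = -1.17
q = -0.26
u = 0.10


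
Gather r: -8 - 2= -10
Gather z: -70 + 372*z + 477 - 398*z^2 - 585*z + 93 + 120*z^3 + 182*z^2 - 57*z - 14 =120*z^3 - 216*z^2 - 270*z + 486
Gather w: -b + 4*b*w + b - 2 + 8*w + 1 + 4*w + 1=w*(4*b + 12)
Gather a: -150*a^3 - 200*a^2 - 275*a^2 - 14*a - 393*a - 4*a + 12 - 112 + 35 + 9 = -150*a^3 - 475*a^2 - 411*a - 56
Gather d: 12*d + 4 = 12*d + 4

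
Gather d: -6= -6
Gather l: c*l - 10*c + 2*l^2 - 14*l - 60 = -10*c + 2*l^2 + l*(c - 14) - 60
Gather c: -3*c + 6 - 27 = -3*c - 21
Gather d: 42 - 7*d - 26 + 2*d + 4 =20 - 5*d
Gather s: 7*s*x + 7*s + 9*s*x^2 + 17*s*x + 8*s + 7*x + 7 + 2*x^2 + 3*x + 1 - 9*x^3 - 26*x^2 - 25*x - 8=s*(9*x^2 + 24*x + 15) - 9*x^3 - 24*x^2 - 15*x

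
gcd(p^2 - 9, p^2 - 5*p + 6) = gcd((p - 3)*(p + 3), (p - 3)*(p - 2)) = p - 3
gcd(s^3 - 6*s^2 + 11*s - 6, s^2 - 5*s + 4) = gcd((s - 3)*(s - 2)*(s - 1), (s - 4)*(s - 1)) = s - 1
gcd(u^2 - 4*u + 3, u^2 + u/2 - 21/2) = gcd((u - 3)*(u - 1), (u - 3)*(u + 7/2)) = u - 3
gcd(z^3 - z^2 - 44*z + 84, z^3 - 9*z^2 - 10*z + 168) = z - 6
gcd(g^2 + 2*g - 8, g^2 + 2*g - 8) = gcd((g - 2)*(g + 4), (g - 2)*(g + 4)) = g^2 + 2*g - 8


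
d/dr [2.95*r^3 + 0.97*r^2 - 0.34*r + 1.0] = 8.85*r^2 + 1.94*r - 0.34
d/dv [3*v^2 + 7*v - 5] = 6*v + 7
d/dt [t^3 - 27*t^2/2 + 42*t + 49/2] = 3*t^2 - 27*t + 42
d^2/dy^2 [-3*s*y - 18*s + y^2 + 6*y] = 2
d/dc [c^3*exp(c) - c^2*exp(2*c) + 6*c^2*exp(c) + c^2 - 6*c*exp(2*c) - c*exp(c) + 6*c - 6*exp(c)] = c^3*exp(c) - 2*c^2*exp(2*c) + 9*c^2*exp(c) - 14*c*exp(2*c) + 11*c*exp(c) + 2*c - 6*exp(2*c) - 7*exp(c) + 6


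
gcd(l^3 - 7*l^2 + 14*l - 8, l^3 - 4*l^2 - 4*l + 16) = l^2 - 6*l + 8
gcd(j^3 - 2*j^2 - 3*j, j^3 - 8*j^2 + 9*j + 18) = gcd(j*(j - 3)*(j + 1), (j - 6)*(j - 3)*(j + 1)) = j^2 - 2*j - 3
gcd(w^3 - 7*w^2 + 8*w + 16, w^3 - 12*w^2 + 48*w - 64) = w^2 - 8*w + 16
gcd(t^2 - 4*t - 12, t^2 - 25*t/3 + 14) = t - 6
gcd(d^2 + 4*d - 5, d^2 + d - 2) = d - 1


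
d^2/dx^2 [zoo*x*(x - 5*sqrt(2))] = nan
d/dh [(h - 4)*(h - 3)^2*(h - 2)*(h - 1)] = 5*h^4 - 52*h^3 + 195*h^2 - 310*h + 174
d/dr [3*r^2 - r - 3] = 6*r - 1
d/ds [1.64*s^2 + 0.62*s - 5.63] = 3.28*s + 0.62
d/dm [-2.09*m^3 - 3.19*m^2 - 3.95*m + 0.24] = -6.27*m^2 - 6.38*m - 3.95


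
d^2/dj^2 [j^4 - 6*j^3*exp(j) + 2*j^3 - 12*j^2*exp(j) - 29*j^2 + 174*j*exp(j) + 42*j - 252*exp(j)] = -6*j^3*exp(j) - 48*j^2*exp(j) + 12*j^2 + 90*j*exp(j) + 12*j + 72*exp(j) - 58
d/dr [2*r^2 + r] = 4*r + 1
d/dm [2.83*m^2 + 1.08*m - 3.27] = 5.66*m + 1.08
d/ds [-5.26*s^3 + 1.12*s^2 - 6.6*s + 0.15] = -15.78*s^2 + 2.24*s - 6.6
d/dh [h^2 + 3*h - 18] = 2*h + 3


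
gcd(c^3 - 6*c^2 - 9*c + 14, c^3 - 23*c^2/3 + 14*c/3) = c - 7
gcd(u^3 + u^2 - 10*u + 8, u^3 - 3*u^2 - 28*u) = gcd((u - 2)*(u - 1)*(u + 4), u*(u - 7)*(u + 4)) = u + 4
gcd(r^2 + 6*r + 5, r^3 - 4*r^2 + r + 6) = r + 1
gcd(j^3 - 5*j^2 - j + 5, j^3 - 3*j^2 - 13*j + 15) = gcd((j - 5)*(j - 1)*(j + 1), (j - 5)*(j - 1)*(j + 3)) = j^2 - 6*j + 5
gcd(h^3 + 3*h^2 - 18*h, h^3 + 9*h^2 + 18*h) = h^2 + 6*h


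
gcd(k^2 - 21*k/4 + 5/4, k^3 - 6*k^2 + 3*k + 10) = k - 5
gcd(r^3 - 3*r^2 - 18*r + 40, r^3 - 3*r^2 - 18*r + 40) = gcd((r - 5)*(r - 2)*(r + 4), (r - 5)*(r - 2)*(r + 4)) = r^3 - 3*r^2 - 18*r + 40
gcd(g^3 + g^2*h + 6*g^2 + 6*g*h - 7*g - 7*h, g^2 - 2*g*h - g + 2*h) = g - 1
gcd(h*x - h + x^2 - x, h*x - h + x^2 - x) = h*x - h + x^2 - x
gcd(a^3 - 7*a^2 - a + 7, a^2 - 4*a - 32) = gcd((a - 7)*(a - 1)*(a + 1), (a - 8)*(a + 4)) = 1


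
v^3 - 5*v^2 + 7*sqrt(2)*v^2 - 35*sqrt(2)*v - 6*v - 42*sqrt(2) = (v - 6)*(v + 1)*(v + 7*sqrt(2))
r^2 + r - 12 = (r - 3)*(r + 4)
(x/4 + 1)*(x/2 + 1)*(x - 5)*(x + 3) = x^4/8 + x^3/2 - 19*x^2/8 - 53*x/4 - 15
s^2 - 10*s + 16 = (s - 8)*(s - 2)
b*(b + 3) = b^2 + 3*b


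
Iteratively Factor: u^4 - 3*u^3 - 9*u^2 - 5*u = (u - 5)*(u^3 + 2*u^2 + u) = (u - 5)*(u + 1)*(u^2 + u) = (u - 5)*(u + 1)^2*(u)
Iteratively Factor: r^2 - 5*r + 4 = (r - 1)*(r - 4)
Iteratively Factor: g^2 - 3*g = (g - 3)*(g)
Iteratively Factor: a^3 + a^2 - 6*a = (a + 3)*(a^2 - 2*a) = (a - 2)*(a + 3)*(a)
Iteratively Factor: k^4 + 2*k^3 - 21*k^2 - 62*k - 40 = (k + 2)*(k^3 - 21*k - 20) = (k + 1)*(k + 2)*(k^2 - k - 20) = (k - 5)*(k + 1)*(k + 2)*(k + 4)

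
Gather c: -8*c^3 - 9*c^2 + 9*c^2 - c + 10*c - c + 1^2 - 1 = -8*c^3 + 8*c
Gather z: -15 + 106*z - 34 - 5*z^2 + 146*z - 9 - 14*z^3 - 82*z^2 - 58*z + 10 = -14*z^3 - 87*z^2 + 194*z - 48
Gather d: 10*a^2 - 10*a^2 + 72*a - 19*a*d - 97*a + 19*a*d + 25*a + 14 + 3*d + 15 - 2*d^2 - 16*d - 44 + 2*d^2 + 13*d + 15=0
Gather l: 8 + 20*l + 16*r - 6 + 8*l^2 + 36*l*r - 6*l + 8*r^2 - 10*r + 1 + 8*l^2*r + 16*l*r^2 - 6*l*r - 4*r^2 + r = l^2*(8*r + 8) + l*(16*r^2 + 30*r + 14) + 4*r^2 + 7*r + 3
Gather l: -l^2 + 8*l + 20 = -l^2 + 8*l + 20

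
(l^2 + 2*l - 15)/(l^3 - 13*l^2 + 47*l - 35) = (l^2 + 2*l - 15)/(l^3 - 13*l^2 + 47*l - 35)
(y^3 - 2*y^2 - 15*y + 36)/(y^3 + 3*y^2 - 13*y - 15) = (y^2 + y - 12)/(y^2 + 6*y + 5)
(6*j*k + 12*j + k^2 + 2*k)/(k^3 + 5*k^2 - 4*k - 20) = (6*j + k)/(k^2 + 3*k - 10)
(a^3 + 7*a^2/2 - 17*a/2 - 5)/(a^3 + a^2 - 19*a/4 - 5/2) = 2*(a + 5)/(2*a + 5)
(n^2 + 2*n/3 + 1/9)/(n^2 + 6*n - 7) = (9*n^2 + 6*n + 1)/(9*(n^2 + 6*n - 7))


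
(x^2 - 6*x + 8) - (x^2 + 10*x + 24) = -16*x - 16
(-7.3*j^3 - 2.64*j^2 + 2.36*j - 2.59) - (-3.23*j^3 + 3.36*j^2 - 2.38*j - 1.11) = -4.07*j^3 - 6.0*j^2 + 4.74*j - 1.48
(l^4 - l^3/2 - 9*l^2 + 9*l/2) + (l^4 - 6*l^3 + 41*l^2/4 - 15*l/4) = 2*l^4 - 13*l^3/2 + 5*l^2/4 + 3*l/4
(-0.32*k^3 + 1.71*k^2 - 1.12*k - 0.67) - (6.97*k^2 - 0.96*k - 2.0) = -0.32*k^3 - 5.26*k^2 - 0.16*k + 1.33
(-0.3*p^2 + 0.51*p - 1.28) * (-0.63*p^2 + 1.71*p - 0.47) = 0.189*p^4 - 0.8343*p^3 + 1.8195*p^2 - 2.4285*p + 0.6016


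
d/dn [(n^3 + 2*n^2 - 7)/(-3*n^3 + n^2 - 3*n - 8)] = (7*n^4 - 6*n^3 - 93*n^2 - 18*n - 21)/(9*n^6 - 6*n^5 + 19*n^4 + 42*n^3 - 7*n^2 + 48*n + 64)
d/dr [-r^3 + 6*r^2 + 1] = 3*r*(4 - r)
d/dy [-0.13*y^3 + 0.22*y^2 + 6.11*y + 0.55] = -0.39*y^2 + 0.44*y + 6.11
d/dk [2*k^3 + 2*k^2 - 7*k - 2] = 6*k^2 + 4*k - 7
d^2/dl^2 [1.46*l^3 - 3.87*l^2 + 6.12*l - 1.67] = 8.76*l - 7.74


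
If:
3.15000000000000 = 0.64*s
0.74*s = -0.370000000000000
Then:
No Solution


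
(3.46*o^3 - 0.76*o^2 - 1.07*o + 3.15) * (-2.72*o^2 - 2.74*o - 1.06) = -9.4112*o^5 - 7.4132*o^4 + 1.3252*o^3 - 4.8306*o^2 - 7.4968*o - 3.339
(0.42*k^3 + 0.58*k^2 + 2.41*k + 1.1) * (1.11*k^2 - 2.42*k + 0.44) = 0.4662*k^5 - 0.3726*k^4 + 1.4563*k^3 - 4.356*k^2 - 1.6016*k + 0.484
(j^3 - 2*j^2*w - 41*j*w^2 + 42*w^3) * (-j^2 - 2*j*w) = -j^5 + 45*j^3*w^2 + 40*j^2*w^3 - 84*j*w^4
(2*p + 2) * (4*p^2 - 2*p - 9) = 8*p^3 + 4*p^2 - 22*p - 18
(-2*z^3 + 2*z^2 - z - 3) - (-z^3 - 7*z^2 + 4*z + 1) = -z^3 + 9*z^2 - 5*z - 4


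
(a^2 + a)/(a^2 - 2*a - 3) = a/(a - 3)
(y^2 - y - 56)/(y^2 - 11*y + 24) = (y + 7)/(y - 3)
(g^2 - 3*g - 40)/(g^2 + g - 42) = (g^2 - 3*g - 40)/(g^2 + g - 42)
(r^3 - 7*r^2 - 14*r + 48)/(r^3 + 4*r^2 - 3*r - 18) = (r - 8)/(r + 3)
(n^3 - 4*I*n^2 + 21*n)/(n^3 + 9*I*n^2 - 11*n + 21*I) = n*(n - 7*I)/(n^2 + 6*I*n + 7)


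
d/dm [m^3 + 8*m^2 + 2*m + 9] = 3*m^2 + 16*m + 2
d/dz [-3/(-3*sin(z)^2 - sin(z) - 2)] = -3*(6*sin(z) + 1)*cos(z)/(3*sin(z)^2 + sin(z) + 2)^2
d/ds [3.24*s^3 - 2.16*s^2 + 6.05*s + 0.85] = 9.72*s^2 - 4.32*s + 6.05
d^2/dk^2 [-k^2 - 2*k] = -2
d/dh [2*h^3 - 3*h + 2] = 6*h^2 - 3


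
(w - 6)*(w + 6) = w^2 - 36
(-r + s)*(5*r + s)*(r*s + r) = -5*r^3*s - 5*r^3 + 4*r^2*s^2 + 4*r^2*s + r*s^3 + r*s^2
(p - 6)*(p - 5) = p^2 - 11*p + 30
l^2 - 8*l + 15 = (l - 5)*(l - 3)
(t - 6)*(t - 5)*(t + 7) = t^3 - 4*t^2 - 47*t + 210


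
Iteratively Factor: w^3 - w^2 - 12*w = (w + 3)*(w^2 - 4*w) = w*(w + 3)*(w - 4)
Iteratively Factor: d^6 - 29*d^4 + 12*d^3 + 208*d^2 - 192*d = (d - 4)*(d^5 + 4*d^4 - 13*d^3 - 40*d^2 + 48*d) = (d - 4)*(d - 1)*(d^4 + 5*d^3 - 8*d^2 - 48*d) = d*(d - 4)*(d - 1)*(d^3 + 5*d^2 - 8*d - 48) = d*(d - 4)*(d - 1)*(d + 4)*(d^2 + d - 12) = d*(d - 4)*(d - 3)*(d - 1)*(d + 4)*(d + 4)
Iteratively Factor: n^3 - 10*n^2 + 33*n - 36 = (n - 3)*(n^2 - 7*n + 12) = (n - 4)*(n - 3)*(n - 3)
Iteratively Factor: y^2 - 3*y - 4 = (y + 1)*(y - 4)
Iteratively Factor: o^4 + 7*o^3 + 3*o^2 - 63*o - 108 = (o + 3)*(o^3 + 4*o^2 - 9*o - 36) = (o + 3)*(o + 4)*(o^2 - 9) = (o + 3)^2*(o + 4)*(o - 3)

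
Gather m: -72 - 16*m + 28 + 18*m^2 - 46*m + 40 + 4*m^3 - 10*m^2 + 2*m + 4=4*m^3 + 8*m^2 - 60*m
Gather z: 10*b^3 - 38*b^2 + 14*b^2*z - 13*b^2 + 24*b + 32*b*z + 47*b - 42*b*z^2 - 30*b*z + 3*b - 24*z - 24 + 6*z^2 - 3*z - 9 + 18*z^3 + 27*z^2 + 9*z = 10*b^3 - 51*b^2 + 74*b + 18*z^3 + z^2*(33 - 42*b) + z*(14*b^2 + 2*b - 18) - 33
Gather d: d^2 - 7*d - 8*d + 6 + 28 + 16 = d^2 - 15*d + 50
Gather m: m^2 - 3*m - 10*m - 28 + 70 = m^2 - 13*m + 42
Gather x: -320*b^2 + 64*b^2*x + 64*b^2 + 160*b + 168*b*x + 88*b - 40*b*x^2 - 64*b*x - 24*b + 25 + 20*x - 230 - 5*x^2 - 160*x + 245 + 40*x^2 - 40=-256*b^2 + 224*b + x^2*(35 - 40*b) + x*(64*b^2 + 104*b - 140)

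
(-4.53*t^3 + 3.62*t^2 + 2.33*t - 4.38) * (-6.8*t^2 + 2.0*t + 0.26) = 30.804*t^5 - 33.676*t^4 - 9.7818*t^3 + 35.3852*t^2 - 8.1542*t - 1.1388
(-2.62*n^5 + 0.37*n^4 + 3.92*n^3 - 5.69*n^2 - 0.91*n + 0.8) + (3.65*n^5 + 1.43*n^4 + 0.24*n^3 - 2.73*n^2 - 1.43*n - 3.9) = 1.03*n^5 + 1.8*n^4 + 4.16*n^3 - 8.42*n^2 - 2.34*n - 3.1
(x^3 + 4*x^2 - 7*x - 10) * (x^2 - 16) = x^5 + 4*x^4 - 23*x^3 - 74*x^2 + 112*x + 160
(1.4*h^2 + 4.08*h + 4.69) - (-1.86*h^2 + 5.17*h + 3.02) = 3.26*h^2 - 1.09*h + 1.67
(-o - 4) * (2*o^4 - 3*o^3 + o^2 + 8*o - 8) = -2*o^5 - 5*o^4 + 11*o^3 - 12*o^2 - 24*o + 32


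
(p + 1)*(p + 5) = p^2 + 6*p + 5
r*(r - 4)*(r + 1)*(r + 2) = r^4 - r^3 - 10*r^2 - 8*r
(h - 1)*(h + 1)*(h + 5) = h^3 + 5*h^2 - h - 5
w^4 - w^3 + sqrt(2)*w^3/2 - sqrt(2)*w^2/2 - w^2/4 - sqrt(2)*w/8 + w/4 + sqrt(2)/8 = (w - 1)*(w - 1/2)*(w + 1/2)*(w + sqrt(2)/2)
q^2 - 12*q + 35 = (q - 7)*(q - 5)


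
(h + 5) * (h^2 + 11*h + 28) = h^3 + 16*h^2 + 83*h + 140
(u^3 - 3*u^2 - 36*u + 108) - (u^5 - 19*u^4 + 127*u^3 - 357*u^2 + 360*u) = -u^5 + 19*u^4 - 126*u^3 + 354*u^2 - 396*u + 108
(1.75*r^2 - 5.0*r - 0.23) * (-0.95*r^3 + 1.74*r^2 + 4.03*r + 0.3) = -1.6625*r^5 + 7.795*r^4 - 1.429*r^3 - 20.0252*r^2 - 2.4269*r - 0.069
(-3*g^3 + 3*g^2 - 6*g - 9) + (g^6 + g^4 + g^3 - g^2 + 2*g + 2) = g^6 + g^4 - 2*g^3 + 2*g^2 - 4*g - 7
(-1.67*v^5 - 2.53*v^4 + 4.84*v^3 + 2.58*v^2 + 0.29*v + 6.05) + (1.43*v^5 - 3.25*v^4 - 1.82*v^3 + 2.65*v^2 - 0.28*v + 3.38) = -0.24*v^5 - 5.78*v^4 + 3.02*v^3 + 5.23*v^2 + 0.00999999999999995*v + 9.43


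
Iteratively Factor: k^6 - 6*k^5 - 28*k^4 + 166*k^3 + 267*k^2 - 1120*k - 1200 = (k + 4)*(k^5 - 10*k^4 + 12*k^3 + 118*k^2 - 205*k - 300) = (k + 3)*(k + 4)*(k^4 - 13*k^3 + 51*k^2 - 35*k - 100) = (k - 5)*(k + 3)*(k + 4)*(k^3 - 8*k^2 + 11*k + 20) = (k - 5)*(k - 4)*(k + 3)*(k + 4)*(k^2 - 4*k - 5) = (k - 5)^2*(k - 4)*(k + 3)*(k + 4)*(k + 1)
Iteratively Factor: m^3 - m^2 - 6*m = (m + 2)*(m^2 - 3*m) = m*(m + 2)*(m - 3)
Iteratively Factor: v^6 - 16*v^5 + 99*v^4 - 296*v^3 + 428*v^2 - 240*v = (v - 2)*(v^5 - 14*v^4 + 71*v^3 - 154*v^2 + 120*v) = v*(v - 2)*(v^4 - 14*v^3 + 71*v^2 - 154*v + 120) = v*(v - 4)*(v - 2)*(v^3 - 10*v^2 + 31*v - 30) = v*(v - 4)*(v - 3)*(v - 2)*(v^2 - 7*v + 10) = v*(v - 5)*(v - 4)*(v - 3)*(v - 2)*(v - 2)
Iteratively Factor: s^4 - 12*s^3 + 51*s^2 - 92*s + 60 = (s - 3)*(s^3 - 9*s^2 + 24*s - 20) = (s - 3)*(s - 2)*(s^2 - 7*s + 10) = (s - 5)*(s - 3)*(s - 2)*(s - 2)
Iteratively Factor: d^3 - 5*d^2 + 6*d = (d - 3)*(d^2 - 2*d) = d*(d - 3)*(d - 2)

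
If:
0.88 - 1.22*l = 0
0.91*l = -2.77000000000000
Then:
No Solution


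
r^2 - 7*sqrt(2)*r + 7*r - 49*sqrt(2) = (r + 7)*(r - 7*sqrt(2))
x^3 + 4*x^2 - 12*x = x*(x - 2)*(x + 6)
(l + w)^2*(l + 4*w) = l^3 + 6*l^2*w + 9*l*w^2 + 4*w^3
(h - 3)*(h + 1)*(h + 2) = h^3 - 7*h - 6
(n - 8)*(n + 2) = n^2 - 6*n - 16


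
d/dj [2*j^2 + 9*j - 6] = 4*j + 9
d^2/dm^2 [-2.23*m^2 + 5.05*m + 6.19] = -4.46000000000000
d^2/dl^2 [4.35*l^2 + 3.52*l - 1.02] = 8.70000000000000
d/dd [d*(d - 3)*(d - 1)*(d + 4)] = 4*d^3 - 26*d + 12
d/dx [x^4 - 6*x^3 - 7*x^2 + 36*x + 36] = 4*x^3 - 18*x^2 - 14*x + 36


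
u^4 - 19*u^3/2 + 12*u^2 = u^2*(u - 8)*(u - 3/2)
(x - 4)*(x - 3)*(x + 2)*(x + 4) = x^4 - x^3 - 22*x^2 + 16*x + 96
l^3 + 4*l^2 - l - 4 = (l - 1)*(l + 1)*(l + 4)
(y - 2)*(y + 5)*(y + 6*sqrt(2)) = y^3 + 3*y^2 + 6*sqrt(2)*y^2 - 10*y + 18*sqrt(2)*y - 60*sqrt(2)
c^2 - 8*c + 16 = (c - 4)^2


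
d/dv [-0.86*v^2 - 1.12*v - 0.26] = -1.72*v - 1.12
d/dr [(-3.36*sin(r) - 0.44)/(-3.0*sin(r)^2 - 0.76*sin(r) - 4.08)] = (-10.08*sin(r)^2 - 2.64*sin(r) + 13.3744)*cos(r)/(9.0*sin(r)^4 + 4.56*sin(r)^3 + 25.0576*sin(r)^2 + 6.2016*sin(r) + 16.6464)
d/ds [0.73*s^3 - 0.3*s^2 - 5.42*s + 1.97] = 2.19*s^2 - 0.6*s - 5.42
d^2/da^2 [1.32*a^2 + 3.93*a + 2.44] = 2.64000000000000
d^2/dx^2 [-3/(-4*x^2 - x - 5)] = 6*(-16*x^2 - 4*x + (8*x + 1)^2 - 20)/(4*x^2 + x + 5)^3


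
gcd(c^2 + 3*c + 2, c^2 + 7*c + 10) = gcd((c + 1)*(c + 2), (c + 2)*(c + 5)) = c + 2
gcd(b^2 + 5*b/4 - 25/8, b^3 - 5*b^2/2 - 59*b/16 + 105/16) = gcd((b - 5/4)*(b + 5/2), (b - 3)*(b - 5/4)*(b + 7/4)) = b - 5/4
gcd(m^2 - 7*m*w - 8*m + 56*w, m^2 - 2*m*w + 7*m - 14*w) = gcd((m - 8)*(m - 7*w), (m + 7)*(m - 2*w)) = 1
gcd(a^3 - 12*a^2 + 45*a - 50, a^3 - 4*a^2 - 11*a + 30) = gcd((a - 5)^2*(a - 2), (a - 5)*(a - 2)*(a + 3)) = a^2 - 7*a + 10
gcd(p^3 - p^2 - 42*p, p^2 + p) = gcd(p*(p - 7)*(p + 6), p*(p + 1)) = p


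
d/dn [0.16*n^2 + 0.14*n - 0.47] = 0.32*n + 0.14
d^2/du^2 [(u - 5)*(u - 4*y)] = 2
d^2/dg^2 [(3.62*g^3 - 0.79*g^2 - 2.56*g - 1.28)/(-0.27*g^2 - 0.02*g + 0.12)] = (4.44089209850063e-16*g^5 - 5.55111512312578e-17*g^4 + 0.127244000000001*g^3 + 0.765576*g^2 + 0.226368*g + 0.119008)/(0.019683*g^6 + 0.004374*g^5 - 0.02592*g^4 - 0.00388*g^3 + 0.01152*g^2 + 0.000864*g - 0.001728)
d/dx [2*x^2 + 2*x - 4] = 4*x + 2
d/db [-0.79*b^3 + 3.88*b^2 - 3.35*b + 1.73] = -2.37*b^2 + 7.76*b - 3.35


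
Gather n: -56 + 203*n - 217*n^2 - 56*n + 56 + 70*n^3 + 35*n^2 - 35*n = 70*n^3 - 182*n^2 + 112*n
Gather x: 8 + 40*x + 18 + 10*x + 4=50*x + 30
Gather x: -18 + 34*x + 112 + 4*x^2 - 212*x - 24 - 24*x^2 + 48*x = -20*x^2 - 130*x + 70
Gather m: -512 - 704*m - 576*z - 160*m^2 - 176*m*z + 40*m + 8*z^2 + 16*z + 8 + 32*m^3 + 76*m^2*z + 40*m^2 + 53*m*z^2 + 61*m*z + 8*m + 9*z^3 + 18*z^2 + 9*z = 32*m^3 + m^2*(76*z - 120) + m*(53*z^2 - 115*z - 656) + 9*z^3 + 26*z^2 - 551*z - 504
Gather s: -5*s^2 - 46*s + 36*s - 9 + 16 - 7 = -5*s^2 - 10*s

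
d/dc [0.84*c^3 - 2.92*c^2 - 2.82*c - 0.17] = 2.52*c^2 - 5.84*c - 2.82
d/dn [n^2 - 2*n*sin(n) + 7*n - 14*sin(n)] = -2*n*cos(n) + 2*n - 2*sin(n) - 14*cos(n) + 7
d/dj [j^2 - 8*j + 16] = 2*j - 8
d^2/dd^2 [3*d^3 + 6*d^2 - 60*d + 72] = 18*d + 12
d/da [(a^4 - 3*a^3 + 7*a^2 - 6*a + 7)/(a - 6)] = (3*a^4 - 30*a^3 + 61*a^2 - 84*a + 29)/(a^2 - 12*a + 36)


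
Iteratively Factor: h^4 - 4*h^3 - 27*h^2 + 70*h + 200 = (h + 2)*(h^3 - 6*h^2 - 15*h + 100) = (h - 5)*(h + 2)*(h^2 - h - 20) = (h - 5)^2*(h + 2)*(h + 4)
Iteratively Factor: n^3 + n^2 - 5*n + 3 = (n + 3)*(n^2 - 2*n + 1) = (n - 1)*(n + 3)*(n - 1)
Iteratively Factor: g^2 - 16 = (g + 4)*(g - 4)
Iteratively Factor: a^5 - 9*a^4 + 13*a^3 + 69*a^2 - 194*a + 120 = (a - 4)*(a^4 - 5*a^3 - 7*a^2 + 41*a - 30) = (a - 4)*(a - 2)*(a^3 - 3*a^2 - 13*a + 15) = (a - 4)*(a - 2)*(a + 3)*(a^2 - 6*a + 5) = (a - 5)*(a - 4)*(a - 2)*(a + 3)*(a - 1)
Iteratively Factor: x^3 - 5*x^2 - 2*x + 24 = (x - 4)*(x^2 - x - 6) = (x - 4)*(x - 3)*(x + 2)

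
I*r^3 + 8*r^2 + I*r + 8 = (r - 8*I)*(r + I)*(I*r + 1)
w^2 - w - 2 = (w - 2)*(w + 1)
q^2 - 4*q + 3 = (q - 3)*(q - 1)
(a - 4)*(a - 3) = a^2 - 7*a + 12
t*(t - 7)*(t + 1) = t^3 - 6*t^2 - 7*t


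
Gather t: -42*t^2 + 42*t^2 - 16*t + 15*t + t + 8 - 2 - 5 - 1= 0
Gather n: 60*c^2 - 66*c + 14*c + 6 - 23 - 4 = 60*c^2 - 52*c - 21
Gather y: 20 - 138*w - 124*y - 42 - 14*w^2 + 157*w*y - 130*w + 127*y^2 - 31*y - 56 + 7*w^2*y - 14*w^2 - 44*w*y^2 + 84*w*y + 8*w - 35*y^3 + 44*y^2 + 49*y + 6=-28*w^2 - 260*w - 35*y^3 + y^2*(171 - 44*w) + y*(7*w^2 + 241*w - 106) - 72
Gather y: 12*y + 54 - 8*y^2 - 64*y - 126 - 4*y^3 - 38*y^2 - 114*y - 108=-4*y^3 - 46*y^2 - 166*y - 180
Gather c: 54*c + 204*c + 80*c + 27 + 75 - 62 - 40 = 338*c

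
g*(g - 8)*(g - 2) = g^3 - 10*g^2 + 16*g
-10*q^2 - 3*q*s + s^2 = (-5*q + s)*(2*q + s)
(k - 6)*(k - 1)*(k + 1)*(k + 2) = k^4 - 4*k^3 - 13*k^2 + 4*k + 12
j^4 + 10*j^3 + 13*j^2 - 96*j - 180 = (j - 3)*(j + 2)*(j + 5)*(j + 6)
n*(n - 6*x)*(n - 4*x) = n^3 - 10*n^2*x + 24*n*x^2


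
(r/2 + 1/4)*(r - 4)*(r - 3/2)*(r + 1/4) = r^4/2 - 19*r^3/8 + r^2 + 61*r/32 + 3/8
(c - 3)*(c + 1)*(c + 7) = c^3 + 5*c^2 - 17*c - 21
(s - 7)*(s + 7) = s^2 - 49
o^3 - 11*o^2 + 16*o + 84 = (o - 7)*(o - 6)*(o + 2)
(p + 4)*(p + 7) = p^2 + 11*p + 28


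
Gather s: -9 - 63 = -72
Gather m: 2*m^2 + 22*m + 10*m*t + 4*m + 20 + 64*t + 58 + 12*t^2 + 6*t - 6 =2*m^2 + m*(10*t + 26) + 12*t^2 + 70*t + 72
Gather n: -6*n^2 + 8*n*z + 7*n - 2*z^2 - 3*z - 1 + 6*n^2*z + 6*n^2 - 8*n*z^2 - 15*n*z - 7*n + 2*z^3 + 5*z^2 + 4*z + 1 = 6*n^2*z + n*(-8*z^2 - 7*z) + 2*z^3 + 3*z^2 + z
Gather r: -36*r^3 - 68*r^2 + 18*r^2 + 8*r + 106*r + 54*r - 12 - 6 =-36*r^3 - 50*r^2 + 168*r - 18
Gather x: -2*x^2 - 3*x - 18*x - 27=-2*x^2 - 21*x - 27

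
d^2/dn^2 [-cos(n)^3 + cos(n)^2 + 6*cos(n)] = -21*cos(n)/4 - 2*cos(2*n) + 9*cos(3*n)/4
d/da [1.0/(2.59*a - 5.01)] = -2.59/(2.59*a - 5.01)^2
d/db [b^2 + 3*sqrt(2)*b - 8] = 2*b + 3*sqrt(2)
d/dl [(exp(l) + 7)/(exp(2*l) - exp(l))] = (-exp(2*l) - 14*exp(l) + 7)*exp(-l)/(exp(2*l) - 2*exp(l) + 1)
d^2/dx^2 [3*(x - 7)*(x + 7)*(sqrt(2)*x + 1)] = 18*sqrt(2)*x + 6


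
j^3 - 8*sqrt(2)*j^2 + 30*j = j*(j - 5*sqrt(2))*(j - 3*sqrt(2))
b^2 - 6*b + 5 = (b - 5)*(b - 1)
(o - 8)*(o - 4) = o^2 - 12*o + 32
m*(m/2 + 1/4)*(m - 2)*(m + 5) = m^4/2 + 7*m^3/4 - 17*m^2/4 - 5*m/2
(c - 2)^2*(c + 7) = c^3 + 3*c^2 - 24*c + 28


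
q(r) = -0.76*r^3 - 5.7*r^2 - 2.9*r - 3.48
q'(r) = -2.28*r^2 - 11.4*r - 2.9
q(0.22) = -4.40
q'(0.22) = -5.52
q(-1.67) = -10.99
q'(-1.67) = 9.78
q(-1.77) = -11.99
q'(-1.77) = 10.13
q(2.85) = -75.64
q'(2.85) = -53.91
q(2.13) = -42.86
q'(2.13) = -37.53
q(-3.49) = -30.48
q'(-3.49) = 9.12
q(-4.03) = -34.62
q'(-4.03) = 6.01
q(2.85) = -75.64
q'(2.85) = -53.91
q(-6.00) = -27.12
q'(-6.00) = -16.58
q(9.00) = -1045.32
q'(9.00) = -290.18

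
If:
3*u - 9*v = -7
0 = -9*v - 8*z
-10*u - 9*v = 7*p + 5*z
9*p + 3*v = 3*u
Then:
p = -749/2739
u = -175/2739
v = 2072/2739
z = -777/913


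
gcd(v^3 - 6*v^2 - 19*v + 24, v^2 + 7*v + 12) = v + 3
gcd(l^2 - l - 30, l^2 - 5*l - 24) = 1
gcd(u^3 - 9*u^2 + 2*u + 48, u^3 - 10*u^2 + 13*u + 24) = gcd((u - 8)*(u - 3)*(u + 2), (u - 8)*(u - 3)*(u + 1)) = u^2 - 11*u + 24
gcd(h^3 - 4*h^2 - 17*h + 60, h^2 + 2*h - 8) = h + 4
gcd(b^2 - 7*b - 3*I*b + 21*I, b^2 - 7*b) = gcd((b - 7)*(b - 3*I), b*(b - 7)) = b - 7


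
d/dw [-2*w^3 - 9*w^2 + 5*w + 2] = -6*w^2 - 18*w + 5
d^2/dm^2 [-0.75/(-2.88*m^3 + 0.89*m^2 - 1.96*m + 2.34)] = ((1.335 - 12.96*m)*(2.88*m^3 - 0.89*m^2 + 1.96*m - 2.34) + 0.75*(8.64*m^2 - 1.78*m + 1.96)*(17.28*m^2 - 3.56*m + 3.92))/(2.88*m^3 - 0.89*m^2 + 1.96*m - 2.34)^3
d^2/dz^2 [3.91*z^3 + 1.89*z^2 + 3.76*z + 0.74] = 23.46*z + 3.78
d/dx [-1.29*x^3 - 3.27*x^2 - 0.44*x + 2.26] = -3.87*x^2 - 6.54*x - 0.44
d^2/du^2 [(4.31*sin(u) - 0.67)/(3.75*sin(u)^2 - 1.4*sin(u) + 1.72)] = (-60.609375*sin(u)^5 + 15.06*sin(u)^4 + 277.46325*sin(u)^3 - 82.88253*sin(u)^2 - 156.829344*sin(u) + 26.77356)/(52.734375*sin(u)^6 - 59.0625*sin(u)^5 + 94.6125*sin(u)^4 - 56.924*sin(u)^3 + 43.3956*sin(u)^2 - 12.42528*sin(u) + 5.088448)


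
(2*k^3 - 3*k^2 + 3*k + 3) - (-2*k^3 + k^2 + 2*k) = 4*k^3 - 4*k^2 + k + 3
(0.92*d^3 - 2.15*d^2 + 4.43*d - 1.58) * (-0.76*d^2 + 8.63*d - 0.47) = -0.6992*d^5 + 9.5736*d^4 - 22.3537*d^3 + 40.4422*d^2 - 15.7175*d + 0.7426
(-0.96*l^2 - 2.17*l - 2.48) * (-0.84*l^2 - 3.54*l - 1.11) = 0.8064*l^4 + 5.2212*l^3 + 10.8306*l^2 + 11.1879*l + 2.7528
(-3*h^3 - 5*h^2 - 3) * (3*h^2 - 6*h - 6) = -9*h^5 + 3*h^4 + 48*h^3 + 21*h^2 + 18*h + 18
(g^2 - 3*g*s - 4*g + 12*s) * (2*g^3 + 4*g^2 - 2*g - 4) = 2*g^5 - 6*g^4*s - 4*g^4 + 12*g^3*s - 18*g^3 + 54*g^2*s + 4*g^2 - 12*g*s + 16*g - 48*s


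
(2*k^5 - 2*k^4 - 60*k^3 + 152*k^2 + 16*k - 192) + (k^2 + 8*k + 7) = 2*k^5 - 2*k^4 - 60*k^3 + 153*k^2 + 24*k - 185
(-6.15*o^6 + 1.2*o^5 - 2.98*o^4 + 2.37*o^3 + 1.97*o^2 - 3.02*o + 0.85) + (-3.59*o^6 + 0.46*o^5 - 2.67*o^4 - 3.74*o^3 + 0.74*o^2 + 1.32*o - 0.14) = -9.74*o^6 + 1.66*o^5 - 5.65*o^4 - 1.37*o^3 + 2.71*o^2 - 1.7*o + 0.71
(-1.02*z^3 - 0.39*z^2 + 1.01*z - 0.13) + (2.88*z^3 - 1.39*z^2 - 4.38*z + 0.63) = 1.86*z^3 - 1.78*z^2 - 3.37*z + 0.5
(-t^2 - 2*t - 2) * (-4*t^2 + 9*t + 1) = 4*t^4 - t^3 - 11*t^2 - 20*t - 2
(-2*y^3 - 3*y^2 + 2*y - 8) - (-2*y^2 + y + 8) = -2*y^3 - y^2 + y - 16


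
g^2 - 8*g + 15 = (g - 5)*(g - 3)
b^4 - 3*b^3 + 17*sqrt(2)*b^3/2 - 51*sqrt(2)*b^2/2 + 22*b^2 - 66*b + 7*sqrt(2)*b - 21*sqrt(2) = (b - 3)*(b + sqrt(2)/2)*(b + sqrt(2))*(b + 7*sqrt(2))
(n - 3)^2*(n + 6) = n^3 - 27*n + 54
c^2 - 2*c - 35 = (c - 7)*(c + 5)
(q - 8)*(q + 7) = q^2 - q - 56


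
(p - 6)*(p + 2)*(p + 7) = p^3 + 3*p^2 - 40*p - 84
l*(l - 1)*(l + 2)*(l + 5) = l^4 + 6*l^3 + 3*l^2 - 10*l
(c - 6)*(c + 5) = c^2 - c - 30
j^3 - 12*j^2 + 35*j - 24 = (j - 8)*(j - 3)*(j - 1)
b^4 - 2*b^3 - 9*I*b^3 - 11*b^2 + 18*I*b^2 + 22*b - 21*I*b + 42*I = (b - 2)*(b - 7*I)*(b - 3*I)*(b + I)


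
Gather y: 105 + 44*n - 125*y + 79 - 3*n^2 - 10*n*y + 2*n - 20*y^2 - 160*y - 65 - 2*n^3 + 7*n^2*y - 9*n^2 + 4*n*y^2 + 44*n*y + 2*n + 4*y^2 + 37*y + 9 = -2*n^3 - 12*n^2 + 48*n + y^2*(4*n - 16) + y*(7*n^2 + 34*n - 248) + 128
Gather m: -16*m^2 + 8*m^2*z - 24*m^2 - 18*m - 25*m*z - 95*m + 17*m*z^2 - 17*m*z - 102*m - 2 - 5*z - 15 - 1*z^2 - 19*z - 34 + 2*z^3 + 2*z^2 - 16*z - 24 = m^2*(8*z - 40) + m*(17*z^2 - 42*z - 215) + 2*z^3 + z^2 - 40*z - 75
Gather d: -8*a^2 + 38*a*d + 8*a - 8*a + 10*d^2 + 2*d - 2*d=-8*a^2 + 38*a*d + 10*d^2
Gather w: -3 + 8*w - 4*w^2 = -4*w^2 + 8*w - 3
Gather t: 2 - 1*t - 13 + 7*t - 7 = 6*t - 18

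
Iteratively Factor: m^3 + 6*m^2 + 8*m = (m + 2)*(m^2 + 4*m) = m*(m + 2)*(m + 4)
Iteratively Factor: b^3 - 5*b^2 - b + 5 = (b - 1)*(b^2 - 4*b - 5) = (b - 1)*(b + 1)*(b - 5)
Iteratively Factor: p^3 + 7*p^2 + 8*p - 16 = (p - 1)*(p^2 + 8*p + 16) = (p - 1)*(p + 4)*(p + 4)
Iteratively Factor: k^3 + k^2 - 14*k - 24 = (k + 2)*(k^2 - k - 12) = (k + 2)*(k + 3)*(k - 4)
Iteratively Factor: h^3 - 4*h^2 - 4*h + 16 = (h + 2)*(h^2 - 6*h + 8) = (h - 2)*(h + 2)*(h - 4)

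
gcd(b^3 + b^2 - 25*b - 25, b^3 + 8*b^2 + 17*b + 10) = b^2 + 6*b + 5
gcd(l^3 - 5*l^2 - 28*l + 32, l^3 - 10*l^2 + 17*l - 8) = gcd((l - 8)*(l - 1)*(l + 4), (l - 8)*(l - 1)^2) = l^2 - 9*l + 8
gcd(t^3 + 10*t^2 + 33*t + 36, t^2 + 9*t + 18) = t + 3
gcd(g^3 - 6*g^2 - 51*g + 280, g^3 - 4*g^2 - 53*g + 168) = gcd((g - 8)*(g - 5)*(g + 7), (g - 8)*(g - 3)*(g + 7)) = g^2 - g - 56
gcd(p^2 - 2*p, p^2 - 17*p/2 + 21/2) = 1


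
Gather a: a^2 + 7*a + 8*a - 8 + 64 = a^2 + 15*a + 56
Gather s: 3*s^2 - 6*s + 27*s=3*s^2 + 21*s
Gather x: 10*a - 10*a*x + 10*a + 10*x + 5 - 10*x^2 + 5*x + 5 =20*a - 10*x^2 + x*(15 - 10*a) + 10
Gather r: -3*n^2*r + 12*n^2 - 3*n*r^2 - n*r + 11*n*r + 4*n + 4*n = 12*n^2 - 3*n*r^2 + 8*n + r*(-3*n^2 + 10*n)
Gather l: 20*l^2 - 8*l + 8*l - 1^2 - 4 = 20*l^2 - 5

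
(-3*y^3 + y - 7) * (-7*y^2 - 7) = 21*y^5 + 14*y^3 + 49*y^2 - 7*y + 49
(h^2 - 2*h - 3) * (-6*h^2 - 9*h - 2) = -6*h^4 + 3*h^3 + 34*h^2 + 31*h + 6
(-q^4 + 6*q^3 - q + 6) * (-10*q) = 10*q^5 - 60*q^4 + 10*q^2 - 60*q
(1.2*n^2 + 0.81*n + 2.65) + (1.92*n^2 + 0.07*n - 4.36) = 3.12*n^2 + 0.88*n - 1.71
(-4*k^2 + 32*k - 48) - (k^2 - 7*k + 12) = -5*k^2 + 39*k - 60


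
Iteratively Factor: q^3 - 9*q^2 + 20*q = (q)*(q^2 - 9*q + 20) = q*(q - 5)*(q - 4)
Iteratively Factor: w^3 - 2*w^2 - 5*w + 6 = (w + 2)*(w^2 - 4*w + 3) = (w - 1)*(w + 2)*(w - 3)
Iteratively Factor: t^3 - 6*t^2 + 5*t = (t - 1)*(t^2 - 5*t) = (t - 5)*(t - 1)*(t)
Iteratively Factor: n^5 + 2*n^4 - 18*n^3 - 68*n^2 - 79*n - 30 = (n + 3)*(n^4 - n^3 - 15*n^2 - 23*n - 10) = (n + 2)*(n + 3)*(n^3 - 3*n^2 - 9*n - 5) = (n + 1)*(n + 2)*(n + 3)*(n^2 - 4*n - 5) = (n + 1)^2*(n + 2)*(n + 3)*(n - 5)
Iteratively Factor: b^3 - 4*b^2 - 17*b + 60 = (b - 3)*(b^2 - b - 20) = (b - 5)*(b - 3)*(b + 4)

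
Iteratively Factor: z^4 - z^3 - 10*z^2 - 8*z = (z - 4)*(z^3 + 3*z^2 + 2*z) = (z - 4)*(z + 1)*(z^2 + 2*z) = z*(z - 4)*(z + 1)*(z + 2)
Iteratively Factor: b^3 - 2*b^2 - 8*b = (b + 2)*(b^2 - 4*b) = b*(b + 2)*(b - 4)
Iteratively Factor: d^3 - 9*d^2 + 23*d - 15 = (d - 1)*(d^2 - 8*d + 15) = (d - 5)*(d - 1)*(d - 3)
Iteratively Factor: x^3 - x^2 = (x)*(x^2 - x) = x^2*(x - 1)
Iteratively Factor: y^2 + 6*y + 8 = (y + 2)*(y + 4)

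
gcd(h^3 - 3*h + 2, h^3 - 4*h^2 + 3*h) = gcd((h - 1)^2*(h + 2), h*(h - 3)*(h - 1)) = h - 1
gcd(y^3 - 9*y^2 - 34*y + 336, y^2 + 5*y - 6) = y + 6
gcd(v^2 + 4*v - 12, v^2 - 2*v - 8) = 1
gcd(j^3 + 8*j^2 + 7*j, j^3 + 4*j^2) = j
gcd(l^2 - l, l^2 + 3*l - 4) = l - 1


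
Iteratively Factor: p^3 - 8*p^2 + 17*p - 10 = (p - 2)*(p^2 - 6*p + 5) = (p - 5)*(p - 2)*(p - 1)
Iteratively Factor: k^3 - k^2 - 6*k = (k)*(k^2 - k - 6) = k*(k - 3)*(k + 2)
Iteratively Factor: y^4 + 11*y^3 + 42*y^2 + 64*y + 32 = (y + 1)*(y^3 + 10*y^2 + 32*y + 32) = (y + 1)*(y + 4)*(y^2 + 6*y + 8) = (y + 1)*(y + 2)*(y + 4)*(y + 4)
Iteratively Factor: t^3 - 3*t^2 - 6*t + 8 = (t + 2)*(t^2 - 5*t + 4) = (t - 4)*(t + 2)*(t - 1)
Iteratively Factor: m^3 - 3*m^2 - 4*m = (m - 4)*(m^2 + m) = (m - 4)*(m + 1)*(m)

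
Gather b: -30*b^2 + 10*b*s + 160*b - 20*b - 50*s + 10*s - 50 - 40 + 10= -30*b^2 + b*(10*s + 140) - 40*s - 80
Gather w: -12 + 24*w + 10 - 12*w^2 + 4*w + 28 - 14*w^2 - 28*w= 26 - 26*w^2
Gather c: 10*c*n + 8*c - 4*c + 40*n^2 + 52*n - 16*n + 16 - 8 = c*(10*n + 4) + 40*n^2 + 36*n + 8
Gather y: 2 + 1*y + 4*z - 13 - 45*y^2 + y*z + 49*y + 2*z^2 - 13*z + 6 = -45*y^2 + y*(z + 50) + 2*z^2 - 9*z - 5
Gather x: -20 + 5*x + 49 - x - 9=4*x + 20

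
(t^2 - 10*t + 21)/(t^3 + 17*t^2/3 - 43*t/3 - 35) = 3*(t - 7)/(3*t^2 + 26*t + 35)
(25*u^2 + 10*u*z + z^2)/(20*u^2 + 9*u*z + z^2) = (5*u + z)/(4*u + z)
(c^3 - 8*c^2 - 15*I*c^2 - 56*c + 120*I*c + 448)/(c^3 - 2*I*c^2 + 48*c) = (c^2 - c*(8 + 7*I) + 56*I)/(c*(c + 6*I))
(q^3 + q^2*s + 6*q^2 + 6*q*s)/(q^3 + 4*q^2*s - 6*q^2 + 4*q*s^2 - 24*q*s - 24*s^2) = q*(q^2 + q*s + 6*q + 6*s)/(q^3 + 4*q^2*s - 6*q^2 + 4*q*s^2 - 24*q*s - 24*s^2)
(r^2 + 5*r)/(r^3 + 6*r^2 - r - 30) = r/(r^2 + r - 6)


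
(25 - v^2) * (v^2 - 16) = -v^4 + 41*v^2 - 400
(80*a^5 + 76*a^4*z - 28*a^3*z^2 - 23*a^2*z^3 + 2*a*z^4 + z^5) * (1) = 80*a^5 + 76*a^4*z - 28*a^3*z^2 - 23*a^2*z^3 + 2*a*z^4 + z^5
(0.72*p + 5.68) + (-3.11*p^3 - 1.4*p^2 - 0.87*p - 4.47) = -3.11*p^3 - 1.4*p^2 - 0.15*p + 1.21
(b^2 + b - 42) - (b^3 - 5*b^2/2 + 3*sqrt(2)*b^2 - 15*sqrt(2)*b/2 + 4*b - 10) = -b^3 - 3*sqrt(2)*b^2 + 7*b^2/2 - 3*b + 15*sqrt(2)*b/2 - 32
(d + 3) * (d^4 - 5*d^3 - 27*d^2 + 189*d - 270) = d^5 - 2*d^4 - 42*d^3 + 108*d^2 + 297*d - 810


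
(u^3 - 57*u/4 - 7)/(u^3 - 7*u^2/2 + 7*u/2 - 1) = (4*u^3 - 57*u - 28)/(2*(2*u^3 - 7*u^2 + 7*u - 2))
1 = 1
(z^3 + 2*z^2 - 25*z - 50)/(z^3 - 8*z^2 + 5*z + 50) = (z + 5)/(z - 5)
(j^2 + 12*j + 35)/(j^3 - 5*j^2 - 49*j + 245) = (j + 5)/(j^2 - 12*j + 35)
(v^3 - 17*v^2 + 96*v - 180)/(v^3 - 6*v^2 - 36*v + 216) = (v - 5)/(v + 6)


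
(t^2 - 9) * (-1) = 9 - t^2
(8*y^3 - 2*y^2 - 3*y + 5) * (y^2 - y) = 8*y^5 - 10*y^4 - y^3 + 8*y^2 - 5*y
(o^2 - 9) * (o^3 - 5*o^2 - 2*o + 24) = o^5 - 5*o^4 - 11*o^3 + 69*o^2 + 18*o - 216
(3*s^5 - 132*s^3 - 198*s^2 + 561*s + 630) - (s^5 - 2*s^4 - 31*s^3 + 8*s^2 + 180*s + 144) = 2*s^5 + 2*s^4 - 101*s^3 - 206*s^2 + 381*s + 486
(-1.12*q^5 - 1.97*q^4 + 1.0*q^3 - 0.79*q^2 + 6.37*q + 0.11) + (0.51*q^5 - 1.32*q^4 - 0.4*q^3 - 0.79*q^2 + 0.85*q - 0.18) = -0.61*q^5 - 3.29*q^4 + 0.6*q^3 - 1.58*q^2 + 7.22*q - 0.07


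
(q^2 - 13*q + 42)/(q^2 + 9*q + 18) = (q^2 - 13*q + 42)/(q^2 + 9*q + 18)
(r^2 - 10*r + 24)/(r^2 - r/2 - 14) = 2*(r - 6)/(2*r + 7)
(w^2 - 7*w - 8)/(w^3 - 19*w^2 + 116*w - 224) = (w + 1)/(w^2 - 11*w + 28)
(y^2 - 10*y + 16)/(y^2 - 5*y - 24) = (y - 2)/(y + 3)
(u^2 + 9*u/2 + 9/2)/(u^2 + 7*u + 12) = (u + 3/2)/(u + 4)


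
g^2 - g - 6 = (g - 3)*(g + 2)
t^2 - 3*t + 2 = (t - 2)*(t - 1)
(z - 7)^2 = z^2 - 14*z + 49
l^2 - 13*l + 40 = (l - 8)*(l - 5)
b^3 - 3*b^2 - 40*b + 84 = (b - 7)*(b - 2)*(b + 6)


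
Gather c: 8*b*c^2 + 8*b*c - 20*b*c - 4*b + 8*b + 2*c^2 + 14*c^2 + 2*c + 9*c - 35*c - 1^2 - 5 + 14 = 4*b + c^2*(8*b + 16) + c*(-12*b - 24) + 8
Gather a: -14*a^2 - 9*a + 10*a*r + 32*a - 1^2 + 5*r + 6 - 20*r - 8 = -14*a^2 + a*(10*r + 23) - 15*r - 3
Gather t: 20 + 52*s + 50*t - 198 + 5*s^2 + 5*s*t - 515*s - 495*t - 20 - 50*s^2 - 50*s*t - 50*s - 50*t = -45*s^2 - 513*s + t*(-45*s - 495) - 198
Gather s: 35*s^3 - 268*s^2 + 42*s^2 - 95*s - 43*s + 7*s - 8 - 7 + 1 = 35*s^3 - 226*s^2 - 131*s - 14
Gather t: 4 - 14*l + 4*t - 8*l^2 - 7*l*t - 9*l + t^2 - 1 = -8*l^2 - 23*l + t^2 + t*(4 - 7*l) + 3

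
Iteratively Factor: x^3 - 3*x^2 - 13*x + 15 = (x - 5)*(x^2 + 2*x - 3) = (x - 5)*(x + 3)*(x - 1)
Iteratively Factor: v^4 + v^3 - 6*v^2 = (v)*(v^3 + v^2 - 6*v) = v*(v - 2)*(v^2 + 3*v) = v^2*(v - 2)*(v + 3)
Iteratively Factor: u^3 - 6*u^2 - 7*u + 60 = (u - 4)*(u^2 - 2*u - 15) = (u - 4)*(u + 3)*(u - 5)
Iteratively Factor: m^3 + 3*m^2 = (m)*(m^2 + 3*m) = m*(m + 3)*(m)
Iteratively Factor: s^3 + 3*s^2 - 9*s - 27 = (s - 3)*(s^2 + 6*s + 9) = (s - 3)*(s + 3)*(s + 3)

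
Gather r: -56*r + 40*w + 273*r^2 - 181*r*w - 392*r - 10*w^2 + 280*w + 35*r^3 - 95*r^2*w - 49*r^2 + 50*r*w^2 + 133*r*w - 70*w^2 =35*r^3 + r^2*(224 - 95*w) + r*(50*w^2 - 48*w - 448) - 80*w^2 + 320*w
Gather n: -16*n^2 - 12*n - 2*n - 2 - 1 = -16*n^2 - 14*n - 3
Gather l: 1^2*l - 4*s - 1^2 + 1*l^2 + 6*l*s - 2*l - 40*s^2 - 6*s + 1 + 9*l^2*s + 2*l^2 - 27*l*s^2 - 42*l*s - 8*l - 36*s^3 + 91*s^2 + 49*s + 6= l^2*(9*s + 3) + l*(-27*s^2 - 36*s - 9) - 36*s^3 + 51*s^2 + 39*s + 6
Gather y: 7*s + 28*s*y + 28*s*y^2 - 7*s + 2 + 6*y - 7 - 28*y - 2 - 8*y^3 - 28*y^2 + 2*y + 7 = -8*y^3 + y^2*(28*s - 28) + y*(28*s - 20)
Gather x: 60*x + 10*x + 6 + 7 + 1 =70*x + 14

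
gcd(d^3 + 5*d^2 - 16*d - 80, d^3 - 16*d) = d^2 - 16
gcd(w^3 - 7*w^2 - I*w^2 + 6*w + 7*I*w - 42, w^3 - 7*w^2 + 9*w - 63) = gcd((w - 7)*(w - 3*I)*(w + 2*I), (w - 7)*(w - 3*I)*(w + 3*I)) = w^2 + w*(-7 - 3*I) + 21*I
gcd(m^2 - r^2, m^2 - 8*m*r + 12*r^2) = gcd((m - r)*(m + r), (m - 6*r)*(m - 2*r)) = 1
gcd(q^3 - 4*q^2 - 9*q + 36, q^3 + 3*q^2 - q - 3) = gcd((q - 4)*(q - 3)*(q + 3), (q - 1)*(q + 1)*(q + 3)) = q + 3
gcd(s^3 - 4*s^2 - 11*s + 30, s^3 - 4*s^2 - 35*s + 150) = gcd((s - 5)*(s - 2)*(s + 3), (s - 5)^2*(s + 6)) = s - 5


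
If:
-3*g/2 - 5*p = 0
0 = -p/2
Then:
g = 0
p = 0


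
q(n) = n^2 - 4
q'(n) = 2*n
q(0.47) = -3.78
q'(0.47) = 0.94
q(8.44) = 67.23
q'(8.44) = 16.88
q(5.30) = 24.09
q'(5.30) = 10.60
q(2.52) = 2.35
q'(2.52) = 5.04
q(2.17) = 0.71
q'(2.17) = 4.34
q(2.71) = 3.34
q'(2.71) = 5.42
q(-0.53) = -3.72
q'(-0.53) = -1.06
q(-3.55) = 8.60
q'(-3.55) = -7.10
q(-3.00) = 5.00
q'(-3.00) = -6.00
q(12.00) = 140.00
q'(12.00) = 24.00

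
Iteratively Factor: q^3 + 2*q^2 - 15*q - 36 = (q + 3)*(q^2 - q - 12) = (q + 3)^2*(q - 4)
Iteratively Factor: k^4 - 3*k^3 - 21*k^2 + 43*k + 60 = (k - 5)*(k^3 + 2*k^2 - 11*k - 12) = (k - 5)*(k + 1)*(k^2 + k - 12) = (k - 5)*(k - 3)*(k + 1)*(k + 4)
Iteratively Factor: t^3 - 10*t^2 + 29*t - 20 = (t - 4)*(t^2 - 6*t + 5) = (t - 5)*(t - 4)*(t - 1)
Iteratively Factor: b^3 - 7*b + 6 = (b - 2)*(b^2 + 2*b - 3) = (b - 2)*(b + 3)*(b - 1)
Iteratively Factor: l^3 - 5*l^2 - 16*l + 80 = (l - 4)*(l^2 - l - 20) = (l - 5)*(l - 4)*(l + 4)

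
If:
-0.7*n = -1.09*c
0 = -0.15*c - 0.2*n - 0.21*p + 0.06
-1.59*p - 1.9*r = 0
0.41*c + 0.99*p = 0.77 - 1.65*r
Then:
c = 0.69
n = 1.08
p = -1.24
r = 1.04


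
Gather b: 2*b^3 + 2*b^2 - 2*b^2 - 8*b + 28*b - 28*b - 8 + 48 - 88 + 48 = 2*b^3 - 8*b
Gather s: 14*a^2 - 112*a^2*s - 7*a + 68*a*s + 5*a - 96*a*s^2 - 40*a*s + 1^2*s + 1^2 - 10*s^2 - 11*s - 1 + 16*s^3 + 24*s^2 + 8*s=14*a^2 - 2*a + 16*s^3 + s^2*(14 - 96*a) + s*(-112*a^2 + 28*a - 2)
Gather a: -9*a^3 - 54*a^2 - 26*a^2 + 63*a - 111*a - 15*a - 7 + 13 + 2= -9*a^3 - 80*a^2 - 63*a + 8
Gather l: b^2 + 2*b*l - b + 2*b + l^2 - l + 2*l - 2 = b^2 + b + l^2 + l*(2*b + 1) - 2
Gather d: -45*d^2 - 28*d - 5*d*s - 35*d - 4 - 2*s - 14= -45*d^2 + d*(-5*s - 63) - 2*s - 18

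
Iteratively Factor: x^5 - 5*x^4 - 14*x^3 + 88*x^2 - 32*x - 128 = (x + 4)*(x^4 - 9*x^3 + 22*x^2 - 32) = (x + 1)*(x + 4)*(x^3 - 10*x^2 + 32*x - 32) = (x - 2)*(x + 1)*(x + 4)*(x^2 - 8*x + 16) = (x - 4)*(x - 2)*(x + 1)*(x + 4)*(x - 4)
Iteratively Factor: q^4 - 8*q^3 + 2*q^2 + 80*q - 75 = (q - 1)*(q^3 - 7*q^2 - 5*q + 75) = (q - 1)*(q + 3)*(q^2 - 10*q + 25) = (q - 5)*(q - 1)*(q + 3)*(q - 5)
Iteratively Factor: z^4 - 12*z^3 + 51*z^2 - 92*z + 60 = (z - 2)*(z^3 - 10*z^2 + 31*z - 30) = (z - 2)^2*(z^2 - 8*z + 15) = (z - 3)*(z - 2)^2*(z - 5)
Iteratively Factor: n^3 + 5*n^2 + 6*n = (n + 3)*(n^2 + 2*n) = n*(n + 3)*(n + 2)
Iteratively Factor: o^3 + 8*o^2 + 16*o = (o + 4)*(o^2 + 4*o) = o*(o + 4)*(o + 4)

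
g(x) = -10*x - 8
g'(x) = -10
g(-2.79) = 19.90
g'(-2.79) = -10.00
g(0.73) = -15.30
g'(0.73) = -10.00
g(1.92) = -27.20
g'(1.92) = -10.00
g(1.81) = -26.10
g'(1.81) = -10.00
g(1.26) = -20.60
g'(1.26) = -10.00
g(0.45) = -12.50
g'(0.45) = -10.00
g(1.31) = -21.10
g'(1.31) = -10.00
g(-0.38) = -4.20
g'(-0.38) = -10.00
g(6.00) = -68.00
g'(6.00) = -10.00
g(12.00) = -128.00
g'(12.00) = -10.00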